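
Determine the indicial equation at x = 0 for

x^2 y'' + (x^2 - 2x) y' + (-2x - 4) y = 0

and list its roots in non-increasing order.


Divide by x^2 to reach normal form y'' + P_1(x) y' + P_2(x) y = 0 with P_1(x) = 1 - 2/x and P_2(x) = -2/x - 4/x^2.
x = 0 is a singular point because the y'-coefficient 1 - 2/x has a pole at x = 0 and the y-coefficient -2/x - 4/x^2 has a pole at x = 0.
It is a regular singular point because x P_1(x) = p(x) = x - 2 and x^2 P_2(x) = q(x) = -2x - 4 are polynomials, hence analytic at x = 0.
p(0) = -2,  q(0) = -4.
Indicial equation: r(r-1) + p(0) r + q(0) = 0, i.e. r^2 + (p(0) - 1) r + q(0) = 0, i.e. r^2 - 3 r - 4 = 0.
Discriminant: (-3)^2 - 4(-4) = 25, so r = (3 ± 5)/2.
Solving: r_1 = 4, r_2 = -1.

indicial: r^2 - 3 r - 4 = 0; roots r_1 = 4, r_2 = -1


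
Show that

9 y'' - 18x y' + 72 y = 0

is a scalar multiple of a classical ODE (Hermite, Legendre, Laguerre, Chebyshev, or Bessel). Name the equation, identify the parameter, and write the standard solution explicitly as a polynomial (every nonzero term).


All three coefficients share the factor 9; dividing through by 9 gives  y'' - 2x y' + 8 y = 0.
This matches the Hermite equation y'' - 2x y' + 2n y = 0 with 2n = 8, so n = 4; the polynomial solution is H_4(x).
With y = sum_k a_k x^k, matching x^k gives (k+2)(k+1) a_{k+2} = 2(k - n) a_k = 2(k - 4) a_k. The right side vanishes at k = 4, so the series with the parity of 4 terminates at degree 4.
Standard normalization: leading coefficient of H_n is 2^n, so a_4 = 2^4 = 16. Work downward with a_k = (k+1)(k+2) a_{k+2} / (2(k - n)):
  a_2 = (3)(4)(16) / (2(2 - 4)) = 192/(-4) = -48
  a_0 = (1)(2)(-48) / (2(0 - 4)) = -96/(-8) = 12
Hence H_4(x) = 16 x^4 - 48 x^2 + 12.

H_4(x); series = 16 x^4 - 48 x^2 + 12


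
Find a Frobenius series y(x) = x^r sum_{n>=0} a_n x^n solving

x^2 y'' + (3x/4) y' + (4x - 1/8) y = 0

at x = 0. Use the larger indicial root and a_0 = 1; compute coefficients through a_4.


Write in Frobenius form y'' + (p(x)/x) y' + (q(x)/x^2) y = 0:
  p(x) = 3/4,  q(x) = 4x - 1/8.
Indicial equation: r(r-1) + (3/4) r + (-1/8) = 0 -> roots r_1 = 1/2, r_2 = -1/4.
Take r = r_1 = 1/2. Let y(x) = x^r sum_{n>=0} a_n x^n with a_0 = 1.
Substitute y = x^r sum a_n x^n and match x^{r+n}. The recurrence is
  D(n) a_n + 4 a_{n-1} = 0,  where D(n) = (r+n)(r+n-1) + (3/4)(r+n) + (-1/8).
  a_n = -4 / D(n) * a_{n-1}.
Since the indicial polynomial factors as (r - r_1)(r - r_2), D(n) = (r_1 + n - r_1)(r_1 + n - r_2) = n(n + 3/4).
Evaluating step by step (a_0 = 1):
  n = 1: D(1) = 1(1 + 3/4) = 7/4; numerator = -4(1) = -4; a_1 = (-4)/(7/4) = -16/7
  n = 2: D(2) = 2(2 + 3/4) = 11/2; numerator = -4(-16/7) = 64/7; a_2 = (64/7)/(11/2) = 128/77
  n = 3: D(3) = 3(3 + 3/4) = 45/4; numerator = -4(128/77) = -512/77; a_3 = (-512/77)/(45/4) = -2048/3465
  n = 4: D(4) = 4(4 + 3/4) = 19; numerator = -4(-2048/3465) = 8192/3465; a_4 = (8192/3465)/(19) = 8192/65835

r = 1/2; a_0 = 1; a_1 = -16/7; a_2 = 128/77; a_3 = -2048/3465; a_4 = 8192/65835


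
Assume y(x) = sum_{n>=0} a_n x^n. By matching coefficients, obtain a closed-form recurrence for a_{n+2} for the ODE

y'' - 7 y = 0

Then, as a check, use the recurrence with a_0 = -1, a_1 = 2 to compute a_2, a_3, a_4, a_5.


Substitute y = sum_n a_n x^n into y'' + (const) y = 0.
y''(x) = sum_{n>=0} (n+2)(n+1) a_{n+2} x^n.
The ODE becomes sum_n [(n+2)(n+1) a_{n+2} - 7 a_n] x^n = 0.
Setting each coefficient to zero gives the recurrence:
  (n+2)(n+1) a_{n+2} - 7 a_n = 0,
  a_{n+2} = 7 / ((n+1)(n+2)) a_n.

Check with a_0 = -1, a_1 = 2 (apply the recurrence for n = 0, 1, 2, 3): a_0 = -1, a_1 = 2, a_2 = -7/2, a_3 = 7/3, a_4 = -49/24, a_5 = 49/60.

a_{n+2} = 7/((n+1)(n+2)) * a_n; check: a_0 = -1, a_1 = 2, a_2 = -7/2, a_3 = 7/3, a_4 = -49/24, a_5 = 49/60


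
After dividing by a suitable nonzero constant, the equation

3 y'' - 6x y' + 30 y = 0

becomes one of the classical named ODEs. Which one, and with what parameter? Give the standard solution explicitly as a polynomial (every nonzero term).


All three coefficients share the factor 3; dividing through by 3 gives  y'' - 2x y' + 10 y = 0.
This matches the Hermite equation y'' - 2x y' + 2n y = 0 with 2n = 10, so n = 5; the polynomial solution is H_5(x).
With y = sum_k a_k x^k, matching x^k gives (k+2)(k+1) a_{k+2} = 2(k - n) a_k = 2(k - 5) a_k. The right side vanishes at k = 5, so the series with the parity of 5 terminates at degree 5.
Standard normalization: leading coefficient of H_n is 2^n, so a_5 = 2^5 = 32. Work downward with a_k = (k+1)(k+2) a_{k+2} / (2(k - n)):
  a_3 = (4)(5)(32) / (2(3 - 5)) = 640/(-4) = -160
  a_1 = (2)(3)(-160) / (2(1 - 5)) = -960/(-8) = 120
Hence H_5(x) = 32 x^5 - 160 x^3 + 120 x.

H_5(x); series = 32 x^5 - 160 x^3 + 120 x


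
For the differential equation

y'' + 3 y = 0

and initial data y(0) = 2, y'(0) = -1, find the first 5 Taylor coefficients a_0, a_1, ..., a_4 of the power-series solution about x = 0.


Ansatz: y(x) = sum_{n>=0} a_n x^n, so y'(x) = sum_{n>=1} n a_n x^(n-1) and y''(x) = sum_{n>=2} n(n-1) a_n x^(n-2).
Substitute into P(x) y'' + Q(x) y' + R(x) y = 0 with P(x) = 1, Q(x) = 0, R(x) = 3, and match powers of x.
Initial conditions: a_0 = 2, a_1 = -1.
Setting the coefficient of each power of x to zero and solving order by order (substituting the coefficients already found):
  x^0: 2 a_2 + 3 a_0 = 0  ->  2 a_2 = -3 a_0 = -6  ->  a_2 = -3
  x^1: 6 a_3 + 3 a_1 = 0  ->  6 a_3 = -3 a_1 = 3  ->  a_3 = 1/2
  x^2: 12 a_4 + 3 a_2 = 0  ->  12 a_4 = -3 a_2 = 9  ->  a_4 = 3/4
Truncated series: y(x) = 2 - x - 3 x^2 + (1/2) x^3 + (3/4) x^4 + O(x^5).

a_0 = 2; a_1 = -1; a_2 = -3; a_3 = 1/2; a_4 = 3/4


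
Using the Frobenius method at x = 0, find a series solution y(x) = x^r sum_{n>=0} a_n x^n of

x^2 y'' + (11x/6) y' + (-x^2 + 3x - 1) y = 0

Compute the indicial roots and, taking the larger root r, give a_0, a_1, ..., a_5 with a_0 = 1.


Write in Frobenius form y'' + (p(x)/x) y' + (q(x)/x^2) y = 0:
  p(x) = 11/6,  q(x) = -x^2 + 3x - 1.
Indicial equation: r(r-1) + (11/6) r + (-1) = 0 -> roots r_1 = 2/3, r_2 = -3/2.
Take r = r_1 = 2/3. Let y(x) = x^r sum_{n>=0} a_n x^n with a_0 = 1.
Substitute y = x^r sum a_n x^n and match x^{r+n}. The recurrence is
  D(n) a_n + 3 a_{n-1} - 1 a_{n-2} = 0,  where D(n) = (r+n)(r+n-1) + (11/6)(r+n) + (-1).
  a_n = [-3 a_{n-1} + 1 a_{n-2}] / D(n).
Since the indicial polynomial factors as (r - r_1)(r - r_2), D(n) = (r_1 + n - r_1)(r_1 + n - r_2) = n(n + 13/6).
Evaluating step by step (a_0 = 1):
  n = 1: D(1) = 1(1 + 13/6) = 19/6; numerator = -3(1) = -3; a_1 = (-3)/(19/6) = -18/19
  n = 2: D(2) = 2(2 + 13/6) = 25/3; numerator = -3(-18/19) + 1(1) = 73/19; a_2 = (73/19)/(25/3) = 219/475
  n = 3: D(3) = 3(3 + 13/6) = 31/2; numerator = -3(219/475) + 1(-18/19) = -1107/475; a_3 = (-1107/475)/(31/2) = -2214/14725
  n = 4: D(4) = 4(4 + 13/6) = 74/3; numerator = -3(-2214/14725) + 1(219/475) = 13431/14725; a_4 = (13431/14725)/(74/3) = 1089/29450
  n = 5: D(5) = 5(5 + 13/6) = 215/6; numerator = -3(1089/29450) + 1(-2214/14725) = -81/310; a_5 = (-81/310)/(215/6) = -243/33325

r = 2/3; a_0 = 1; a_1 = -18/19; a_2 = 219/475; a_3 = -2214/14725; a_4 = 1089/29450; a_5 = -243/33325


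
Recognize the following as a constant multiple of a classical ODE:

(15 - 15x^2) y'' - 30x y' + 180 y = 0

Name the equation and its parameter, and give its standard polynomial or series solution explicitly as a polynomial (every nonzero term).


All three coefficients share the factor 15; dividing through by 15 gives  (1 - x^2) y'' - 2x y' + 12 y = 0.
This matches the Legendre equation (1 - x^2) y'' - 2x y' + n(n+1) y = 0 (note the -2x y' term) with n(n+1) = 12, so n = 3; the polynomial solution is P_3(x).
With y = sum_k a_k x^k, matching x^k gives (k+2)(k+1) a_{k+2} = [k(k+1) - n(n+1)] a_k = (k - 3)(k + 4) a_k. The right side vanishes at k = 3, so the series with the parity of 3 terminates at degree 3.
Standard normalization (P_n(1) = 1): leading coefficient (2n)!/(2^n (n!)^2) = 720/(8*36) = 5/2, so a_3 = 5/2. Work downward with a_k = (k+1)(k+2) a_{k+2} / ((k - 3)(k + 4)):
  a_1 = (2)(3)(5/2) / ((1 - 3)(1 + 4)) = 15/(-10) = -3/2
Hence P_3(x) = 5 x^3/2 - 3 x/2.

P_3(x); series = 5 x^3/2 - 3 x/2


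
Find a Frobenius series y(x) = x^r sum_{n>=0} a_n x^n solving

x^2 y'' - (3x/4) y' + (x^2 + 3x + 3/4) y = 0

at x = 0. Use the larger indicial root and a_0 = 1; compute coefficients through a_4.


Write in Frobenius form y'' + (p(x)/x) y' + (q(x)/x^2) y = 0:
  p(x) = -3/4,  q(x) = x^2 + 3x + 3/4.
Indicial equation: r(r-1) + (-3/4) r + (3/4) = 0 -> roots r_1 = 1, r_2 = 3/4.
Take r = r_1 = 1. Let y(x) = x^r sum_{n>=0} a_n x^n with a_0 = 1.
Substitute y = x^r sum a_n x^n and match x^{r+n}. The recurrence is
  D(n) a_n + 3 a_{n-1} + 1 a_{n-2} = 0,  where D(n) = (r+n)(r+n-1) + (-3/4)(r+n) + (3/4).
  a_n = [-3 a_{n-1} - 1 a_{n-2}] / D(n).
Since the indicial polynomial factors as (r - r_1)(r - r_2), D(n) = (r_1 + n - r_1)(r_1 + n - r_2) = n(n + 1/4).
Evaluating step by step (a_0 = 1):
  n = 1: D(1) = 1(1 + 1/4) = 5/4; numerator = -3(1) = -3; a_1 = (-3)/(5/4) = -12/5
  n = 2: D(2) = 2(2 + 1/4) = 9/2; numerator = -3(-12/5) - 1(1) = 31/5; a_2 = (31/5)/(9/2) = 62/45
  n = 3: D(3) = 3(3 + 1/4) = 39/4; numerator = -3(62/45) - 1(-12/5) = -26/15; a_3 = (-26/15)/(39/4) = -8/45
  n = 4: D(4) = 4(4 + 1/4) = 17; numerator = -3(-8/45) - 1(62/45) = -38/45; a_4 = (-38/45)/(17) = -38/765

r = 1; a_0 = 1; a_1 = -12/5; a_2 = 62/45; a_3 = -8/45; a_4 = -38/765


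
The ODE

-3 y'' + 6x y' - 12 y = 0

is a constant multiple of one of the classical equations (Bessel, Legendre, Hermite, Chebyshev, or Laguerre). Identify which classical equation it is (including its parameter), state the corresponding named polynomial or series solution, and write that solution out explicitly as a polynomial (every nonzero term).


All three coefficients share the factor -3; dividing through by -3 gives  y'' - 2x y' + 4 y = 0.
This matches the Hermite equation y'' - 2x y' + 2n y = 0 with 2n = 4, so n = 2; the polynomial solution is H_2(x).
With y = sum_k a_k x^k, matching x^k gives (k+2)(k+1) a_{k+2} = 2(k - n) a_k = 2(k - 2) a_k. The right side vanishes at k = 2, so the series with the parity of 2 terminates at degree 2.
Standard normalization: leading coefficient of H_n is 2^n, so a_2 = 2^2 = 4. Work downward with a_k = (k+1)(k+2) a_{k+2} / (2(k - n)):
  a_0 = (1)(2)(4) / (2(0 - 2)) = 8/(-4) = -2
Hence H_2(x) = 4 x^2 - 2.

H_2(x); series = 4 x^2 - 2


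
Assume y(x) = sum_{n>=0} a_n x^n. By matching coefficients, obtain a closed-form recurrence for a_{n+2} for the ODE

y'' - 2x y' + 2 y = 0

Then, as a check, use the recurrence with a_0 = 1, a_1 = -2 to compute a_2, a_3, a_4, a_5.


Substitute y = sum_n a_n x^n.
y''(x) has coefficient (n+2)(n+1) a_{n+2} at x^n;
-2 x y'(x) has coefficient -2 n a_n at x^n (shift);
2 y(x) has coefficient 2 a_n at x^n.
Matching x^n: (n+2)(n+1) a_{n+2} + (-2n + 2) a_n = 0.
Thus a_{n+2} = (2n - 2) / ((n+1)(n+2)) * a_n.

Check with a_0 = 1, a_1 = -2 (apply the recurrence for n = 0, 1, 2, 3): a_0 = 1, a_1 = -2, a_2 = -1, a_3 = 0, a_4 = -1/6, a_5 = 0.

a_(n+2) = (2n - 2) / ((n+1)(n+2)) * a_n; check: a_0 = 1, a_1 = -2, a_2 = -1, a_3 = 0, a_4 = -1/6, a_5 = 0


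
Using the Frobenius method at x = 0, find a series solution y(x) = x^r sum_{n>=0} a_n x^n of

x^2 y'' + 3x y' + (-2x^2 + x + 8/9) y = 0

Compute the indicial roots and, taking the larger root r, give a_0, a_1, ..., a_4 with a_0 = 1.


Write in Frobenius form y'' + (p(x)/x) y' + (q(x)/x^2) y = 0:
  p(x) = 3,  q(x) = -2x^2 + x + 8/9.
Indicial equation: r(r-1) + (3) r + (8/9) = 0 -> roots r_1 = -2/3, r_2 = -4/3.
Take r = r_1 = -2/3. Let y(x) = x^r sum_{n>=0} a_n x^n with a_0 = 1.
Substitute y = x^r sum a_n x^n and match x^{r+n}. The recurrence is
  D(n) a_n + 1 a_{n-1} - 2 a_{n-2} = 0,  where D(n) = (r+n)(r+n-1) + (3)(r+n) + (8/9).
  a_n = [-1 a_{n-1} + 2 a_{n-2}] / D(n).
Since the indicial polynomial factors as (r - r_1)(r - r_2), D(n) = (r_1 + n - r_1)(r_1 + n - r_2) = n(n + 2/3).
Evaluating step by step (a_0 = 1):
  n = 1: D(1) = 1(1 + 2/3) = 5/3; numerator = -1(1) = -1; a_1 = (-1)/(5/3) = -3/5
  n = 2: D(2) = 2(2 + 2/3) = 16/3; numerator = -1(-3/5) + 2(1) = 13/5; a_2 = (13/5)/(16/3) = 39/80
  n = 3: D(3) = 3(3 + 2/3) = 11; numerator = -1(39/80) + 2(-3/5) = -27/16; a_3 = (-27/16)/(11) = -27/176
  n = 4: D(4) = 4(4 + 2/3) = 56/3; numerator = -1(-27/176) + 2(39/80) = 993/880; a_4 = (993/880)/(56/3) = 2979/49280

r = -2/3; a_0 = 1; a_1 = -3/5; a_2 = 39/80; a_3 = -27/176; a_4 = 2979/49280


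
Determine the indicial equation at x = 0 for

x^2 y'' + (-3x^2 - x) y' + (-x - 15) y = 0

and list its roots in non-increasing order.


Divide by x^2 to reach normal form y'' + P_1(x) y' + P_2(x) y = 0 with P_1(x) = -3 - 1/x and P_2(x) = -1/x - 15/x^2.
x = 0 is a singular point because the y'-coefficient -3 - 1/x has a pole at x = 0 and the y-coefficient -1/x - 15/x^2 has a pole at x = 0.
It is a regular singular point because x P_1(x) = p(x) = -3x - 1 and x^2 P_2(x) = q(x) = -x - 15 are polynomials, hence analytic at x = 0.
p(0) = -1,  q(0) = -15.
Indicial equation: r(r-1) + p(0) r + q(0) = 0, i.e. r^2 + (p(0) - 1) r + q(0) = 0, i.e. r^2 - 2 r - 15 = 0.
Discriminant: (-2)^2 - 4(-15) = 64, so r = (2 ± 8)/2.
Solving: r_1 = 5, r_2 = -3.

indicial: r^2 - 2 r - 15 = 0; roots r_1 = 5, r_2 = -3


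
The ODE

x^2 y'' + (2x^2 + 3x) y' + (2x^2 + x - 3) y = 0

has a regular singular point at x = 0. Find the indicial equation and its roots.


Divide by x^2 to reach normal form y'' + P_1(x) y' + P_2(x) y = 0 with P_1(x) = 2 + 3/x and P_2(x) = 2 + 1/x - 3/x^2.
x = 0 is a singular point because the y'-coefficient 2 + 3/x has a pole at x = 0 and the y-coefficient 2 + 1/x - 3/x^2 has a pole at x = 0.
It is a regular singular point because x P_1(x) = p(x) = 2x + 3 and x^2 P_2(x) = q(x) = 2x^2 + x - 3 are polynomials, hence analytic at x = 0.
p(0) = 3,  q(0) = -3.
Indicial equation: r(r-1) + p(0) r + q(0) = 0, i.e. r^2 + (p(0) - 1) r + q(0) = 0, i.e. r^2 + 2 r - 3 = 0.
Discriminant: (2)^2 - 4(-3) = 16, so r = (-2 ± 4)/2.
Solving: r_1 = 1, r_2 = -3.

indicial: r^2 + 2 r - 3 = 0; roots r_1 = 1, r_2 = -3


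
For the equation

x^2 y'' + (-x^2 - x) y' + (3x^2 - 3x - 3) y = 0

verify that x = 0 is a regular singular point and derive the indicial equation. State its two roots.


Divide by x^2 to reach normal form y'' + P_1(x) y' + P_2(x) y = 0 with P_1(x) = -1 - 1/x and P_2(x) = 3 - 3/x - 3/x^2.
x = 0 is a singular point because the y'-coefficient -1 - 1/x has a pole at x = 0 and the y-coefficient 3 - 3/x - 3/x^2 has a pole at x = 0.
It is a regular singular point because x P_1(x) = p(x) = -x - 1 and x^2 P_2(x) = q(x) = 3x^2 - 3x - 3 are polynomials, hence analytic at x = 0.
p(0) = -1,  q(0) = -3.
Indicial equation: r(r-1) + p(0) r + q(0) = 0, i.e. r^2 + (p(0) - 1) r + q(0) = 0, i.e. r^2 - 2 r - 3 = 0.
Discriminant: (-2)^2 - 4(-3) = 16, so r = (2 ± 4)/2.
Solving: r_1 = 3, r_2 = -1.

indicial: r^2 - 2 r - 3 = 0; roots r_1 = 3, r_2 = -1


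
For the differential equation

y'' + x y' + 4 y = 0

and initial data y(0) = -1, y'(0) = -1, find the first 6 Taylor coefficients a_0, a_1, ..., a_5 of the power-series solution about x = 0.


Ansatz: y(x) = sum_{n>=0} a_n x^n, so y'(x) = sum_{n>=1} n a_n x^(n-1) and y''(x) = sum_{n>=2} n(n-1) a_n x^(n-2).
Substitute into P(x) y'' + Q(x) y' + R(x) y = 0 with P(x) = 1, Q(x) = x, R(x) = 4, and match powers of x.
Initial conditions: a_0 = -1, a_1 = -1.
Setting the coefficient of each power of x to zero and solving order by order (substituting the coefficients already found):
  x^0: 2 a_2 + 4 a_0 = 0  ->  2 a_2 = -4 a_0 = 4  ->  a_2 = 2
  x^1: 6 a_3 + 5 a_1 = 0  ->  6 a_3 = -5 a_1 = 5  ->  a_3 = 5/6
  x^2: 12 a_4 + 6 a_2 = 0  ->  12 a_4 = -6 a_2 = -12  ->  a_4 = -1
  x^3: 20 a_5 + 7 a_3 = 0  ->  20 a_5 = -7 a_3 = -35/6  ->  a_5 = -7/24
Truncated series: y(x) = -1 - x + 2 x^2 + (5/6) x^3 - x^4 - (7/24) x^5 + O(x^6).

a_0 = -1; a_1 = -1; a_2 = 2; a_3 = 5/6; a_4 = -1; a_5 = -7/24


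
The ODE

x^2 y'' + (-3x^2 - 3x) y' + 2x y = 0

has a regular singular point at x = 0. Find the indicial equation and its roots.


Divide by x^2 to reach normal form y'' + P_1(x) y' + P_2(x) y = 0 with P_1(x) = -3 - 3/x and P_2(x) = 2/x.
x = 0 is a singular point because the y'-coefficient -3 - 3/x has a pole at x = 0 and the y-coefficient 2/x has a pole at x = 0.
It is a regular singular point because x P_1(x) = p(x) = -3x - 3 and x^2 P_2(x) = q(x) = 2x are polynomials, hence analytic at x = 0.
p(0) = -3,  q(0) = 0.
Indicial equation: r(r-1) + p(0) r + q(0) = 0, i.e. r^2 + (p(0) - 1) r + q(0) = 0, i.e. r^2 - 4 r = 0.
Discriminant: (-4)^2 - 4(0) = 16, so r = (4 ± 4)/2.
Solving: r_1 = 4, r_2 = 0.

indicial: r^2 - 4 r = 0; roots r_1 = 4, r_2 = 0


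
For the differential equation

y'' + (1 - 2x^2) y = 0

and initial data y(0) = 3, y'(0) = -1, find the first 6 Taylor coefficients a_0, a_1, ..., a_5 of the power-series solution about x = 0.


Ansatz: y(x) = sum_{n>=0} a_n x^n, so y'(x) = sum_{n>=1} n a_n x^(n-1) and y''(x) = sum_{n>=2} n(n-1) a_n x^(n-2).
Substitute into P(x) y'' + Q(x) y' + R(x) y = 0 with P(x) = 1, Q(x) = 0, R(x) = 1 - 2x^2, and match powers of x.
Initial conditions: a_0 = 3, a_1 = -1.
Setting the coefficient of each power of x to zero and solving order by order (substituting the coefficients already found):
  x^0: 2 a_2 + a_0 = 0  ->  2 a_2 = -a_0 = -3  ->  a_2 = -3/2
  x^1: 6 a_3 + a_1 = 0  ->  6 a_3 = -a_1 = 1  ->  a_3 = 1/6
  x^2: 12 a_4 + a_2 - 2 a_0 = 0  ->  12 a_4 = -a_2 + 2 a_0 = 15/2  ->  a_4 = 5/8
  x^3: 20 a_5 + a_3 - 2 a_1 = 0  ->  20 a_5 = -a_3 + 2 a_1 = -13/6  ->  a_5 = -13/120
Truncated series: y(x) = 3 - x - (3/2) x^2 + (1/6) x^3 + (5/8) x^4 - (13/120) x^5 + O(x^6).

a_0 = 3; a_1 = -1; a_2 = -3/2; a_3 = 1/6; a_4 = 5/8; a_5 = -13/120


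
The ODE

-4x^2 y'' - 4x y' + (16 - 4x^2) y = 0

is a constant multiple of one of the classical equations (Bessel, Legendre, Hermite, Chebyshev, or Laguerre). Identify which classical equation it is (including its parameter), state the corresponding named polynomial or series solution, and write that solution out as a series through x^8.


All three coefficients share the factor -4; dividing through by -4 gives  x^2 y'' + x y' + (x^2 - 4) y = 0.
This matches the Bessel equation x^2 y'' + x y' + (x^2 - nu^2) y = 0 with nu^2 = 4, so nu = 2; the solution bounded at x = 0 is J_2(x).
Frobenius at x = 0: indicial roots ±nu; for r = nu the recurrence k(k + 2nu) c_k = -c_{k-2} gives the standard series J_nu(x) = sum_{k>=0} (-1)^k / (k! (k+nu)!) (x/2)^(2k+nu). Evaluate the first 4 terms:
  k = 0: (-1)^0 / (0! * 2! * 2^2) x^2 = 1/(1*2*4) x^2 = (1/8) x^2
  k = 1: (-1)^1 / (1! * 3! * 2^4) x^4 = -1/(1*6*16) x^4 = (-1/96) x^4
  k = 2: (-1)^2 / (2! * 4! * 2^6) x^6 = 1/(2*24*64) x^6 = (1/3072) x^6
  k = 3: (-1)^3 / (3! * 5! * 2^8) x^8 = -1/(6*120*256) x^8 = (-1/184320) x^8
Hence J_2(x) = -x^8/184320 + x^6/3072 - x^4/96 + x^2/8 + ....

J_2(x); series = -x^8/184320 + x^6/3072 - x^4/96 + x^2/8


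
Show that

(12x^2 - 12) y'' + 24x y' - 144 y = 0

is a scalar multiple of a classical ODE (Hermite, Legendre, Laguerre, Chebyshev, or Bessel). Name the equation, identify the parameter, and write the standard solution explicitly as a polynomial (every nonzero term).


All three coefficients share the factor -12; dividing through by -12 gives  (1 - x^2) y'' - 2x y' + 12 y = 0.
This matches the Legendre equation (1 - x^2) y'' - 2x y' + n(n+1) y = 0 (note the -2x y' term) with n(n+1) = 12, so n = 3; the polynomial solution is P_3(x).
With y = sum_k a_k x^k, matching x^k gives (k+2)(k+1) a_{k+2} = [k(k+1) - n(n+1)] a_k = (k - 3)(k + 4) a_k. The right side vanishes at k = 3, so the series with the parity of 3 terminates at degree 3.
Standard normalization (P_n(1) = 1): leading coefficient (2n)!/(2^n (n!)^2) = 720/(8*36) = 5/2, so a_3 = 5/2. Work downward with a_k = (k+1)(k+2) a_{k+2} / ((k - 3)(k + 4)):
  a_1 = (2)(3)(5/2) / ((1 - 3)(1 + 4)) = 15/(-10) = -3/2
Hence P_3(x) = 5 x^3/2 - 3 x/2.

P_3(x); series = 5 x^3/2 - 3 x/2


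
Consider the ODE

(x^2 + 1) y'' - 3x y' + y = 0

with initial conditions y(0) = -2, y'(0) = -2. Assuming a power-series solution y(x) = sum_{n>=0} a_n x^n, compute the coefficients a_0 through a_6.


Ansatz: y(x) = sum_{n>=0} a_n x^n, so y'(x) = sum_{n>=1} n a_n x^(n-1) and y''(x) = sum_{n>=2} n(n-1) a_n x^(n-2).
Substitute into P(x) y'' + Q(x) y' + R(x) y = 0 with P(x) = x^2 + 1, Q(x) = -3x, R(x) = 1, and match powers of x.
Initial conditions: a_0 = -2, a_1 = -2.
Setting the coefficient of each power of x to zero and solving order by order (substituting the coefficients already found):
  x^0: 2 a_2 + a_0 = 0  ->  2 a_2 = -a_0 = 2  ->  a_2 = 1
  x^1: 6 a_3 - 2 a_1 = 0  ->  6 a_3 = 2 a_1 = -4  ->  a_3 = -2/3
  x^2: 12 a_4 - 3 a_2 = 0  ->  12 a_4 = 3 a_2 = 3  ->  a_4 = 1/4
  x^3: 20 a_5 - 2 a_3 = 0  ->  20 a_5 = 2 a_3 = -4/3  ->  a_5 = -1/15
  x^4: 30 a_6 + a_4 = 0  ->  30 a_6 = -a_4 = -1/4  ->  a_6 = -1/120
Truncated series: y(x) = -2 - 2 x + x^2 - (2/3) x^3 + (1/4) x^4 - (1/15) x^5 - (1/120) x^6 + O(x^7).

a_0 = -2; a_1 = -2; a_2 = 1; a_3 = -2/3; a_4 = 1/4; a_5 = -1/15; a_6 = -1/120


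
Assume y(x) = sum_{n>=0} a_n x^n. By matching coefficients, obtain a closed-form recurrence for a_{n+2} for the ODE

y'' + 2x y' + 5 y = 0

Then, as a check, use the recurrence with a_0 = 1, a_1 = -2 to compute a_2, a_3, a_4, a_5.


Substitute y = sum_n a_n x^n.
y''(x) has coefficient (n+2)(n+1) a_{n+2} at x^n;
2 x y'(x) has coefficient 2 n a_n at x^n (shift);
5 y(x) has coefficient 5 a_n at x^n.
Matching x^n: (n+2)(n+1) a_{n+2} + (2n + 5) a_n = 0.
Thus a_{n+2} = (-2n - 5) / ((n+1)(n+2)) * a_n.

Check with a_0 = 1, a_1 = -2 (apply the recurrence for n = 0, 1, 2, 3): a_0 = 1, a_1 = -2, a_2 = -5/2, a_3 = 7/3, a_4 = 15/8, a_5 = -77/60.

a_(n+2) = (-2n - 5) / ((n+1)(n+2)) * a_n; check: a_0 = 1, a_1 = -2, a_2 = -5/2, a_3 = 7/3, a_4 = 15/8, a_5 = -77/60


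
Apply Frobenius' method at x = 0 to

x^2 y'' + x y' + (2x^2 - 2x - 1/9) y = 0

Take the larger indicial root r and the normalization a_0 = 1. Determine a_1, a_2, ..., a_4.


Write in Frobenius form y'' + (p(x)/x) y' + (q(x)/x^2) y = 0:
  p(x) = 1,  q(x) = 2x^2 - 2x - 1/9.
Indicial equation: r(r-1) + (1) r + (-1/9) = 0 -> roots r_1 = 1/3, r_2 = -1/3.
Take r = r_1 = 1/3. Let y(x) = x^r sum_{n>=0} a_n x^n with a_0 = 1.
Substitute y = x^r sum a_n x^n and match x^{r+n}. The recurrence is
  D(n) a_n - 2 a_{n-1} + 2 a_{n-2} = 0,  where D(n) = (r+n)(r+n-1) + (1)(r+n) + (-1/9).
  a_n = [2 a_{n-1} - 2 a_{n-2}] / D(n).
Since the indicial polynomial factors as (r - r_1)(r - r_2), D(n) = (r_1 + n - r_1)(r_1 + n - r_2) = n(n + 2/3).
Evaluating step by step (a_0 = 1):
  n = 1: D(1) = 1(1 + 2/3) = 5/3; numerator = 2(1) = 2; a_1 = (2)/(5/3) = 6/5
  n = 2: D(2) = 2(2 + 2/3) = 16/3; numerator = 2(6/5) - 2(1) = 2/5; a_2 = (2/5)/(16/3) = 3/40
  n = 3: D(3) = 3(3 + 2/3) = 11; numerator = 2(3/40) - 2(6/5) = -9/4; a_3 = (-9/4)/(11) = -9/44
  n = 4: D(4) = 4(4 + 2/3) = 56/3; numerator = 2(-9/44) - 2(3/40) = -123/220; a_4 = (-123/220)/(56/3) = -369/12320

r = 1/3; a_0 = 1; a_1 = 6/5; a_2 = 3/40; a_3 = -9/44; a_4 = -369/12320


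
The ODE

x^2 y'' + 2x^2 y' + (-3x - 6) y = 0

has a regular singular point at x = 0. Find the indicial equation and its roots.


Divide by x^2 to reach normal form y'' + P_1(x) y' + P_2(x) y = 0 with P_1(x) = 2 and P_2(x) = -3/x - 6/x^2.
x = 0 is a singular point because the y-coefficient -3/x - 6/x^2 has a pole at x = 0.
It is a regular singular point because x P_1(x) = p(x) = 2x and x^2 P_2(x) = q(x) = -3x - 6 are polynomials, hence analytic at x = 0.
p(0) = 0,  q(0) = -6.
Indicial equation: r(r-1) + p(0) r + q(0) = 0, i.e. r^2 + (p(0) - 1) r + q(0) = 0, i.e. r^2 - 1 r - 6 = 0.
Discriminant: (-1)^2 - 4(-6) = 25, so r = (1 ± 5)/2.
Solving: r_1 = 3, r_2 = -2.

indicial: r^2 - 1 r - 6 = 0; roots r_1 = 3, r_2 = -2


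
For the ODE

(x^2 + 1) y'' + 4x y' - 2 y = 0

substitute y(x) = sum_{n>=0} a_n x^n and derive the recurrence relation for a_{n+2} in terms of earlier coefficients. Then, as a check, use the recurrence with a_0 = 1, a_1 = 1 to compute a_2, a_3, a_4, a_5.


Substitute y = sum_n a_n x^n.
(1 + 1 x^2) y'' contributes (n+2)(n+1) a_{n+2} + n(n-1) a_n at x^n.
4 x y'(x) contributes 4 n a_n at x^n.
-2 y(x) contributes -2 a_n at x^n.
Matching x^n: (n+2)(n+1) a_{n+2} + (n(n-1) + 4 n - 2) a_n = 0.
Thus a_{n+2} = (-n(n-1) - 4 n + 2) / ((n+1)(n+2)) * a_n.

Check with a_0 = 1, a_1 = 1 (apply the recurrence for n = 0, 1, 2, 3): a_0 = 1, a_1 = 1, a_2 = 1, a_3 = -1/3, a_4 = -2/3, a_5 = 4/15.

a_(n+2) = (-n(n-1) - 4 n + 2) / ((n+1)(n+2)) * a_n; check: a_0 = 1, a_1 = 1, a_2 = 1, a_3 = -1/3, a_4 = -2/3, a_5 = 4/15


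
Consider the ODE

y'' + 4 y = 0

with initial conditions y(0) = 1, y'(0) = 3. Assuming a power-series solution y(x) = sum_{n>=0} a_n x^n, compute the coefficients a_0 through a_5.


Ansatz: y(x) = sum_{n>=0} a_n x^n, so y'(x) = sum_{n>=1} n a_n x^(n-1) and y''(x) = sum_{n>=2} n(n-1) a_n x^(n-2).
Substitute into P(x) y'' + Q(x) y' + R(x) y = 0 with P(x) = 1, Q(x) = 0, R(x) = 4, and match powers of x.
Initial conditions: a_0 = 1, a_1 = 3.
Setting the coefficient of each power of x to zero and solving order by order (substituting the coefficients already found):
  x^0: 2 a_2 + 4 a_0 = 0  ->  2 a_2 = -4 a_0 = -4  ->  a_2 = -2
  x^1: 6 a_3 + 4 a_1 = 0  ->  6 a_3 = -4 a_1 = -12  ->  a_3 = -2
  x^2: 12 a_4 + 4 a_2 = 0  ->  12 a_4 = -4 a_2 = 8  ->  a_4 = 2/3
  x^3: 20 a_5 + 4 a_3 = 0  ->  20 a_5 = -4 a_3 = 8  ->  a_5 = 2/5
Truncated series: y(x) = 1 + 3 x - 2 x^2 - 2 x^3 + (2/3) x^4 + (2/5) x^5 + O(x^6).

a_0 = 1; a_1 = 3; a_2 = -2; a_3 = -2; a_4 = 2/3; a_5 = 2/5


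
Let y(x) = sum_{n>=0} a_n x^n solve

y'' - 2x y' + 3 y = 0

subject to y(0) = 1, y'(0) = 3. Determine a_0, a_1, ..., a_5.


Ansatz: y(x) = sum_{n>=0} a_n x^n, so y'(x) = sum_{n>=1} n a_n x^(n-1) and y''(x) = sum_{n>=2} n(n-1) a_n x^(n-2).
Substitute into P(x) y'' + Q(x) y' + R(x) y = 0 with P(x) = 1, Q(x) = -2x, R(x) = 3, and match powers of x.
Initial conditions: a_0 = 1, a_1 = 3.
Setting the coefficient of each power of x to zero and solving order by order (substituting the coefficients already found):
  x^0: 2 a_2 + 3 a_0 = 0  ->  2 a_2 = -3 a_0 = -3  ->  a_2 = -3/2
  x^1: 6 a_3 + a_1 = 0  ->  6 a_3 = -a_1 = -3  ->  a_3 = -1/2
  x^2: 12 a_4 - a_2 = 0  ->  12 a_4 = a_2 = -3/2  ->  a_4 = -1/8
  x^3: 20 a_5 - 3 a_3 = 0  ->  20 a_5 = 3 a_3 = -3/2  ->  a_5 = -3/40
Truncated series: y(x) = 1 + 3 x - (3/2) x^2 - (1/2) x^3 - (1/8) x^4 - (3/40) x^5 + O(x^6).

a_0 = 1; a_1 = 3; a_2 = -3/2; a_3 = -1/2; a_4 = -1/8; a_5 = -3/40


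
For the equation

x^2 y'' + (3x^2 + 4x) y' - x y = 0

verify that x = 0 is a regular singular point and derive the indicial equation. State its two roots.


Divide by x^2 to reach normal form y'' + P_1(x) y' + P_2(x) y = 0 with P_1(x) = 3 + 4/x and P_2(x) = -1/x.
x = 0 is a singular point because the y'-coefficient 3 + 4/x has a pole at x = 0 and the y-coefficient -1/x has a pole at x = 0.
It is a regular singular point because x P_1(x) = p(x) = 3x + 4 and x^2 P_2(x) = q(x) = -x are polynomials, hence analytic at x = 0.
p(0) = 4,  q(0) = 0.
Indicial equation: r(r-1) + p(0) r + q(0) = 0, i.e. r^2 + (p(0) - 1) r + q(0) = 0, i.e. r^2 + 3 r = 0.
Discriminant: (3)^2 - 4(0) = 9, so r = (-3 ± 3)/2.
Solving: r_1 = 0, r_2 = -3.

indicial: r^2 + 3 r = 0; roots r_1 = 0, r_2 = -3


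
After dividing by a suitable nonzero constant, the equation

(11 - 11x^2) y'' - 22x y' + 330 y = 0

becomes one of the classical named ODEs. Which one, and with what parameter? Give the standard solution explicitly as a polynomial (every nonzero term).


All three coefficients share the factor 11; dividing through by 11 gives  (1 - x^2) y'' - 2x y' + 30 y = 0.
This matches the Legendre equation (1 - x^2) y'' - 2x y' + n(n+1) y = 0 (note the -2x y' term) with n(n+1) = 30, so n = 5; the polynomial solution is P_5(x).
With y = sum_k a_k x^k, matching x^k gives (k+2)(k+1) a_{k+2} = [k(k+1) - n(n+1)] a_k = (k - 5)(k + 6) a_k. The right side vanishes at k = 5, so the series with the parity of 5 terminates at degree 5.
Standard normalization (P_n(1) = 1): leading coefficient (2n)!/(2^n (n!)^2) = 3628800/(32*14400) = 63/8, so a_5 = 63/8. Work downward with a_k = (k+1)(k+2) a_{k+2} / ((k - 5)(k + 6)):
  a_3 = (4)(5)(63/8) / ((3 - 5)(3 + 6)) = (315/2)/(-18) = -35/4
  a_1 = (2)(3)(-35/4) / ((1 - 5)(1 + 6)) = (-105/2)/(-28) = 15/8
Hence P_5(x) = 63 x^5/8 - 35 x^3/4 + 15 x/8.

P_5(x); series = 63 x^5/8 - 35 x^3/4 + 15 x/8


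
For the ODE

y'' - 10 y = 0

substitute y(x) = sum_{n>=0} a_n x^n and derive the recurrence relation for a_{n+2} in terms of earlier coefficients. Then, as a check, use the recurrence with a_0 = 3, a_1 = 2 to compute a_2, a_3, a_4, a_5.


Substitute y = sum_n a_n x^n into y'' + (const) y = 0.
y''(x) = sum_{n>=0} (n+2)(n+1) a_{n+2} x^n.
The ODE becomes sum_n [(n+2)(n+1) a_{n+2} - 10 a_n] x^n = 0.
Setting each coefficient to zero gives the recurrence:
  (n+2)(n+1) a_{n+2} - 10 a_n = 0,
  a_{n+2} = 10 / ((n+1)(n+2)) a_n.

Check with a_0 = 3, a_1 = 2 (apply the recurrence for n = 0, 1, 2, 3): a_0 = 3, a_1 = 2, a_2 = 15, a_3 = 10/3, a_4 = 25/2, a_5 = 5/3.

a_{n+2} = 10/((n+1)(n+2)) * a_n; check: a_0 = 3, a_1 = 2, a_2 = 15, a_3 = 10/3, a_4 = 25/2, a_5 = 5/3


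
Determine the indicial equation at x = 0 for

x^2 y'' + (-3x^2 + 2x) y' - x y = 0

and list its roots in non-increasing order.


Divide by x^2 to reach normal form y'' + P_1(x) y' + P_2(x) y = 0 with P_1(x) = -3 + 2/x and P_2(x) = -1/x.
x = 0 is a singular point because the y'-coefficient -3 + 2/x has a pole at x = 0 and the y-coefficient -1/x has a pole at x = 0.
It is a regular singular point because x P_1(x) = p(x) = 2 - 3x and x^2 P_2(x) = q(x) = -x are polynomials, hence analytic at x = 0.
p(0) = 2,  q(0) = 0.
Indicial equation: r(r-1) + p(0) r + q(0) = 0, i.e. r^2 + (p(0) - 1) r + q(0) = 0, i.e. r^2 + 1 r = 0.
Discriminant: (1)^2 - 4(0) = 1, so r = (-1 ± 1)/2.
Solving: r_1 = 0, r_2 = -1.

indicial: r^2 + 1 r = 0; roots r_1 = 0, r_2 = -1


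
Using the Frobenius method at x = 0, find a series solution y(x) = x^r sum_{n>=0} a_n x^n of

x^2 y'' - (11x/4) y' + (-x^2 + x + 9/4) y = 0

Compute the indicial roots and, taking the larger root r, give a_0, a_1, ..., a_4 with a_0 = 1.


Write in Frobenius form y'' + (p(x)/x) y' + (q(x)/x^2) y = 0:
  p(x) = -11/4,  q(x) = -x^2 + x + 9/4.
Indicial equation: r(r-1) + (-11/4) r + (9/4) = 0 -> roots r_1 = 3, r_2 = 3/4.
Take r = r_1 = 3. Let y(x) = x^r sum_{n>=0} a_n x^n with a_0 = 1.
Substitute y = x^r sum a_n x^n and match x^{r+n}. The recurrence is
  D(n) a_n + 1 a_{n-1} - 1 a_{n-2} = 0,  where D(n) = (r+n)(r+n-1) + (-11/4)(r+n) + (9/4).
  a_n = [-1 a_{n-1} + 1 a_{n-2}] / D(n).
Since the indicial polynomial factors as (r - r_1)(r - r_2), D(n) = (r_1 + n - r_1)(r_1 + n - r_2) = n(n + 9/4).
Evaluating step by step (a_0 = 1):
  n = 1: D(1) = 1(1 + 9/4) = 13/4; numerator = -1(1) = -1; a_1 = (-1)/(13/4) = -4/13
  n = 2: D(2) = 2(2 + 9/4) = 17/2; numerator = -1(-4/13) + 1(1) = 17/13; a_2 = (17/13)/(17/2) = 2/13
  n = 3: D(3) = 3(3 + 9/4) = 63/4; numerator = -1(2/13) + 1(-4/13) = -6/13; a_3 = (-6/13)/(63/4) = -8/273
  n = 4: D(4) = 4(4 + 9/4) = 25; numerator = -1(-8/273) + 1(2/13) = 50/273; a_4 = (50/273)/(25) = 2/273

r = 3; a_0 = 1; a_1 = -4/13; a_2 = 2/13; a_3 = -8/273; a_4 = 2/273


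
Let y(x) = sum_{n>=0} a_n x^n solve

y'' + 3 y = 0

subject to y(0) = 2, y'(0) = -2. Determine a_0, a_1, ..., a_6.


Ansatz: y(x) = sum_{n>=0} a_n x^n, so y'(x) = sum_{n>=1} n a_n x^(n-1) and y''(x) = sum_{n>=2} n(n-1) a_n x^(n-2).
Substitute into P(x) y'' + Q(x) y' + R(x) y = 0 with P(x) = 1, Q(x) = 0, R(x) = 3, and match powers of x.
Initial conditions: a_0 = 2, a_1 = -2.
Setting the coefficient of each power of x to zero and solving order by order (substituting the coefficients already found):
  x^0: 2 a_2 + 3 a_0 = 0  ->  2 a_2 = -3 a_0 = -6  ->  a_2 = -3
  x^1: 6 a_3 + 3 a_1 = 0  ->  6 a_3 = -3 a_1 = 6  ->  a_3 = 1
  x^2: 12 a_4 + 3 a_2 = 0  ->  12 a_4 = -3 a_2 = 9  ->  a_4 = 3/4
  x^3: 20 a_5 + 3 a_3 = 0  ->  20 a_5 = -3 a_3 = -3  ->  a_5 = -3/20
  x^4: 30 a_6 + 3 a_4 = 0  ->  30 a_6 = -3 a_4 = -9/4  ->  a_6 = -3/40
Truncated series: y(x) = 2 - 2 x - 3 x^2 + x^3 + (3/4) x^4 - (3/20) x^5 - (3/40) x^6 + O(x^7).

a_0 = 2; a_1 = -2; a_2 = -3; a_3 = 1; a_4 = 3/4; a_5 = -3/20; a_6 = -3/40


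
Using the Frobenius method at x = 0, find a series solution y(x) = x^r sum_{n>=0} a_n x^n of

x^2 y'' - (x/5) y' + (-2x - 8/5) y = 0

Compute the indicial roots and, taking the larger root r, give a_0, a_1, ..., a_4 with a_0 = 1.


Write in Frobenius form y'' + (p(x)/x) y' + (q(x)/x^2) y = 0:
  p(x) = -1/5,  q(x) = -2x - 8/5.
Indicial equation: r(r-1) + (-1/5) r + (-8/5) = 0 -> roots r_1 = 2, r_2 = -4/5.
Take r = r_1 = 2. Let y(x) = x^r sum_{n>=0} a_n x^n with a_0 = 1.
Substitute y = x^r sum a_n x^n and match x^{r+n}. The recurrence is
  D(n) a_n - 2 a_{n-1} = 0,  where D(n) = (r+n)(r+n-1) + (-1/5)(r+n) + (-8/5).
  a_n = 2 / D(n) * a_{n-1}.
Since the indicial polynomial factors as (r - r_1)(r - r_2), D(n) = (r_1 + n - r_1)(r_1 + n - r_2) = n(n + 14/5).
Evaluating step by step (a_0 = 1):
  n = 1: D(1) = 1(1 + 14/5) = 19/5; numerator = 2(1) = 2; a_1 = (2)/(19/5) = 10/19
  n = 2: D(2) = 2(2 + 14/5) = 48/5; numerator = 2(10/19) = 20/19; a_2 = (20/19)/(48/5) = 25/228
  n = 3: D(3) = 3(3 + 14/5) = 87/5; numerator = 2(25/228) = 25/114; a_3 = (25/114)/(87/5) = 125/9918
  n = 4: D(4) = 4(4 + 14/5) = 136/5; numerator = 2(125/9918) = 125/4959; a_4 = (125/4959)/(136/5) = 625/674424

r = 2; a_0 = 1; a_1 = 10/19; a_2 = 25/228; a_3 = 125/9918; a_4 = 625/674424


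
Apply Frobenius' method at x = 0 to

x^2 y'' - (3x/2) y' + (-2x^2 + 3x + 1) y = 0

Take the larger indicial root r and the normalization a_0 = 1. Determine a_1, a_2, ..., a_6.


Write in Frobenius form y'' + (p(x)/x) y' + (q(x)/x^2) y = 0:
  p(x) = -3/2,  q(x) = -2x^2 + 3x + 1.
Indicial equation: r(r-1) + (-3/2) r + (1) = 0 -> roots r_1 = 2, r_2 = 1/2.
Take r = r_1 = 2. Let y(x) = x^r sum_{n>=0} a_n x^n with a_0 = 1.
Substitute y = x^r sum a_n x^n and match x^{r+n}. The recurrence is
  D(n) a_n + 3 a_{n-1} - 2 a_{n-2} = 0,  where D(n) = (r+n)(r+n-1) + (-3/2)(r+n) + (1).
  a_n = [-3 a_{n-1} + 2 a_{n-2}] / D(n).
Since the indicial polynomial factors as (r - r_1)(r - r_2), D(n) = (r_1 + n - r_1)(r_1 + n - r_2) = n(n + 3/2).
Evaluating step by step (a_0 = 1):
  n = 1: D(1) = 1(1 + 3/2) = 5/2; numerator = -3(1) = -3; a_1 = (-3)/(5/2) = -6/5
  n = 2: D(2) = 2(2 + 3/2) = 7; numerator = -3(-6/5) + 2(1) = 28/5; a_2 = (28/5)/(7) = 4/5
  n = 3: D(3) = 3(3 + 3/2) = 27/2; numerator = -3(4/5) + 2(-6/5) = -24/5; a_3 = (-24/5)/(27/2) = -16/45
  n = 4: D(4) = 4(4 + 3/2) = 22; numerator = -3(-16/45) + 2(4/5) = 8/3; a_4 = (8/3)/(22) = 4/33
  n = 5: D(5) = 5(5 + 3/2) = 65/2; numerator = -3(4/33) + 2(-16/45) = -532/495; a_5 = (-532/495)/(65/2) = -1064/32175
  n = 6: D(6) = 6(6 + 3/2) = 45; numerator = -3(-1064/32175) + 2(4/33) = 3664/10725; a_6 = (3664/10725)/(45) = 3664/482625

r = 2; a_0 = 1; a_1 = -6/5; a_2 = 4/5; a_3 = -16/45; a_4 = 4/33; a_5 = -1064/32175; a_6 = 3664/482625


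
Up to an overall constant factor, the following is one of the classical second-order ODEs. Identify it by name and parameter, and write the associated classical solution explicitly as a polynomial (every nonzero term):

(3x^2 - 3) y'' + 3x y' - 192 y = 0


All three coefficients share the factor -3; dividing through by -3 gives  (1 - x^2) y'' - x y' + 64 y = 0.
This matches the Chebyshev equation (1 - x^2) y'' - x y' + n^2 y = 0 (note the -x y' term, not -2x y') with n^2 = 64, so n = 8; the polynomial solution is T_8(x).
With y = sum_k a_k x^k, matching x^k gives (k+2)(k+1) a_{k+2} = (k^2 - n^2) a_k = (k - 8)(k + 8) a_k. The right side vanishes at k = 8, so the series with the parity of 8 terminates at degree 8.
Standard normalization: leading coefficient of T_n is 2^(n-1), so a_8 = 2^7 = 128. Work downward with a_k = (k+1)(k+2) a_{k+2} / ((k - 8)(k + 8)):
  a_6 = (7)(8)(128) / ((6 - 8)(6 + 8)) = 7168/(-28) = -256
  a_4 = (5)(6)(-256) / ((4 - 8)(4 + 8)) = -7680/(-48) = 160
  a_2 = (3)(4)(160) / ((2 - 8)(2 + 8)) = 1920/(-60) = -32
  a_0 = (1)(2)(-32) / ((0 - 8)(0 + 8)) = -64/(-64) = 1
Hence T_8(x) = 128 x^8 - 256 x^6 + 160 x^4 - 32 x^2 + 1.

T_8(x); series = 128 x^8 - 256 x^6 + 160 x^4 - 32 x^2 + 1


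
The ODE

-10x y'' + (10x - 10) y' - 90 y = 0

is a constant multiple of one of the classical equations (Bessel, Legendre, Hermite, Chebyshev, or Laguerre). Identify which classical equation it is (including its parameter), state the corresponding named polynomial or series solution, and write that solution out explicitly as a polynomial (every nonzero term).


All three coefficients share the factor -10; dividing through by -10 gives  x y'' + (1 - x) y' + 9 y = 0.
This matches the Laguerre equation x y'' + (1 - x) y' + n y = 0 with n = 9; the polynomial solution is L_9(x).
With y = sum_k a_k x^k, matching x^k gives (k+1)k a_{k+1} + (k+1) a_{k+1} - k a_k + n a_k = 0, i.e. (k+1)^2 a_{k+1} = (k - n) a_k = (k - 9) a_k. The right side vanishes at k = 9, so the series terminates at degree 9.
Standard normalization L_n(0) = 1 gives a_0 = 1. Work upward with a_{k+1} = (k - 9) a_k / (k+1)^2:
  a_1 = (0 - 9)(1) / 1^2 = -9/1 = -9
  a_2 = (1 - 9)(-9) / 2^2 = 72/4 = 18
  a_3 = (2 - 9)(18) / 3^2 = -126/9 = -14
  a_4 = (3 - 9)(-14) / 4^2 = 84/16 = 21/4
  a_5 = (4 - 9)(21/4) / 5^2 = (-105/4)/25 = -21/20
  a_6 = (5 - 9)(-21/20) / 6^2 = (21/5)/36 = 7/60
  a_7 = (6 - 9)(7/60) / 7^2 = (-7/20)/49 = -1/140
  a_8 = (7 - 9)(-1/140) / 8^2 = (1/70)/64 = 1/4480
  a_9 = (8 - 9)(1/4480) / 9^2 = (-1/4480)/81 = -1/362880
Hence L_9(x) = -x^9/362880 + x^8/4480 - x^7/140 + 7 x^6/60 - 21 x^5/20 + 21 x^4/4 - 14 x^3 + 18 x^2 - 9 x + 1.

L_9(x); series = -x^9/362880 + x^8/4480 - x^7/140 + 7 x^6/60 - 21 x^5/20 + 21 x^4/4 - 14 x^3 + 18 x^2 - 9 x + 1


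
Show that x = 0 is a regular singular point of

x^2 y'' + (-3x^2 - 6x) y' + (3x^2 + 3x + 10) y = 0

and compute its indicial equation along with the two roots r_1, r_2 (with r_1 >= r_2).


Divide by x^2 to reach normal form y'' + P_1(x) y' + P_2(x) y = 0 with P_1(x) = -3 - 6/x and P_2(x) = 3 + 3/x + 10/x^2.
x = 0 is a singular point because the y'-coefficient -3 - 6/x has a pole at x = 0 and the y-coefficient 3 + 3/x + 10/x^2 has a pole at x = 0.
It is a regular singular point because x P_1(x) = p(x) = -3x - 6 and x^2 P_2(x) = q(x) = 3x^2 + 3x + 10 are polynomials, hence analytic at x = 0.
p(0) = -6,  q(0) = 10.
Indicial equation: r(r-1) + p(0) r + q(0) = 0, i.e. r^2 + (p(0) - 1) r + q(0) = 0, i.e. r^2 - 7 r + 10 = 0.
Discriminant: (-7)^2 - 4(10) = 9, so r = (7 ± 3)/2.
Solving: r_1 = 5, r_2 = 2.

indicial: r^2 - 7 r + 10 = 0; roots r_1 = 5, r_2 = 2


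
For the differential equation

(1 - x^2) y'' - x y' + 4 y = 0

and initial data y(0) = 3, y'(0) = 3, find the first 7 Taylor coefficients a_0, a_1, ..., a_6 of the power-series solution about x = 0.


Ansatz: y(x) = sum_{n>=0} a_n x^n, so y'(x) = sum_{n>=1} n a_n x^(n-1) and y''(x) = sum_{n>=2} n(n-1) a_n x^(n-2).
Substitute into P(x) y'' + Q(x) y' + R(x) y = 0 with P(x) = 1 - x^2, Q(x) = -x, R(x) = 4, and match powers of x.
Initial conditions: a_0 = 3, a_1 = 3.
Setting the coefficient of each power of x to zero and solving order by order (substituting the coefficients already found):
  x^0: 2 a_2 + 4 a_0 = 0  ->  2 a_2 = -4 a_0 = -12  ->  a_2 = -6
  x^1: 6 a_3 + 3 a_1 = 0  ->  6 a_3 = -3 a_1 = -9  ->  a_3 = -3/2
  x^2: 12 a_4 = 0  ->  a_4 = 0
  x^3: 20 a_5 - 5 a_3 = 0  ->  20 a_5 = 5 a_3 = -15/2  ->  a_5 = -3/8
  x^4: 30 a_6 - 12 a_4 = 0  ->  30 a_6 = 12 a_4 = 0  ->  a_6 = 0
Truncated series: y(x) = 3 + 3 x - 6 x^2 - (3/2) x^3 - (3/8) x^5 + O(x^7).

a_0 = 3; a_1 = 3; a_2 = -6; a_3 = -3/2; a_4 = 0; a_5 = -3/8; a_6 = 0


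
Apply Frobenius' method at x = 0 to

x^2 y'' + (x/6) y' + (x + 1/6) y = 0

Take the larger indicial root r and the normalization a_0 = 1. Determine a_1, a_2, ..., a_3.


Write in Frobenius form y'' + (p(x)/x) y' + (q(x)/x^2) y = 0:
  p(x) = 1/6,  q(x) = x + 1/6.
Indicial equation: r(r-1) + (1/6) r + (1/6) = 0 -> roots r_1 = 1/2, r_2 = 1/3.
Take r = r_1 = 1/2. Let y(x) = x^r sum_{n>=0} a_n x^n with a_0 = 1.
Substitute y = x^r sum a_n x^n and match x^{r+n}. The recurrence is
  D(n) a_n + 1 a_{n-1} = 0,  where D(n) = (r+n)(r+n-1) + (1/6)(r+n) + (1/6).
  a_n = -1 / D(n) * a_{n-1}.
Since the indicial polynomial factors as (r - r_1)(r - r_2), D(n) = (r_1 + n - r_1)(r_1 + n - r_2) = n(n + 1/6).
Evaluating step by step (a_0 = 1):
  n = 1: D(1) = 1(1 + 1/6) = 7/6; numerator = -1(1) = -1; a_1 = (-1)/(7/6) = -6/7
  n = 2: D(2) = 2(2 + 1/6) = 13/3; numerator = -1(-6/7) = 6/7; a_2 = (6/7)/(13/3) = 18/91
  n = 3: D(3) = 3(3 + 1/6) = 19/2; numerator = -1(18/91) = -18/91; a_3 = (-18/91)/(19/2) = -36/1729

r = 1/2; a_0 = 1; a_1 = -6/7; a_2 = 18/91; a_3 = -36/1729
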